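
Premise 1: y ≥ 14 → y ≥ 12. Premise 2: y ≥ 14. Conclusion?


Modus ponens: P → Q, P ⊢ Q
P: y ≥ 14
Q: y ≥ 12
We have P → Q and P is true.
By modus ponens, Q must be true.

y ≥ 12


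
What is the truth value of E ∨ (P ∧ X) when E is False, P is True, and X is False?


E = False, P = True, X = False
Step 1: P ∧ X = True AND False = False
Step 2: E ∨ False = False OR False = False
AND evaluated first (higher precedence); then OR applied.

False


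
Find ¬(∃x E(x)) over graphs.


Original: ∃x E(x)
Rule: ¬∀→∃, ¬∃→∀, negate predicate.
Negation: ∀x ¬E(x)

∀x ¬E(x)


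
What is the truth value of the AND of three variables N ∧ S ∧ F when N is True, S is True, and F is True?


N = True, S = True, F = True
Step 1: N ∧ S = True AND True = True
Step 2: (True) ∧ F = (True) AND True = True
AND is true only when ALL operands are true.

True


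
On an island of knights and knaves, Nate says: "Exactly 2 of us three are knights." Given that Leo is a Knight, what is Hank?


Nate claims exactly 2 knights among Nate, Leo, Hank.
Given: Leo is a Knight.

Case 1: Nate is a Knight (tells truth)
  Then exactly 2 of the three are knights.
  Counting Nate, Leo: 2 knight(s) so far. Need 0 more → Hank = Knave.
Case 2: Nate is a Knave (lies)
  Then the count is NOT 2.
  If Hank = Knight, count = 2 = 2 → claim would be true, contradicts lie.
  If Hank = Knave, count = 1 ≠ 2 → lie confirmed ✓

Hank is a Knave.

Knave


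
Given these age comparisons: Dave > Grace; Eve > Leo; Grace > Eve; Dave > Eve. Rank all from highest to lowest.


Constraints: Dave > Grace; Eve > Leo; Grace > Eve; Dave > Eve
Method: at each step, the next-highest is the one remaining person who never appears on the smaller side of a constraint between remaining people.
  Step 1: remaining {Grace, Leo, Eve, Dave}; on the smaller side: {Grace, Leo, Eve} → Dave is next (Dave > Grace; Dave > Eve).
  Step 2: remaining {Grace, Leo, Eve}; on the smaller side: {Leo, Eve} → Grace is next (Grace > Eve).
  Step 3: remaining {Leo, Eve}; on the smaller side: {Leo} → Eve is next (Eve > Leo).
  Step 4: only Leo remains → lowest.
Final ranking (highest to lowest):

Dave > Grace > Eve > Leo


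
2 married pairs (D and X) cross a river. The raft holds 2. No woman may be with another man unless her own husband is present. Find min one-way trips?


Label couples D and X.
1. WD+WX → (far: WD,WX; near: HD,HX)
2. WD ←   (far: WX; near: HD,HX,WD)
3. HD+HX → (far: HD,HX,WX; near: WD)
4. HD ←   (far: HX,WX; near: HD,WD)  — HD returns, since WD is alone on near bank
5. HD+WD → (far: all four; near: empty)
Every state respects the constraint.
Minimum trips = 5

5


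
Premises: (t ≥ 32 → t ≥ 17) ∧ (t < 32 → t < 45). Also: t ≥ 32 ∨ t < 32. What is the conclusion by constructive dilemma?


Constructive dilemma: (P → Q) ∧ (R → S), P ∨ R ⊢ Q ∨ S
Premise 1: t ≥ 32 → t ≥ 17
Premise 2: t < 32 → t < 45
Premise 3: t ≥ 32 ∨ t < 32
Case 1: Assuming t ≥ 32, then by Premise 1, t ≥ 17.
Case 2: Assuming t < 32, then by Premise 2, t < 45.
Since one of t ≥ 32 or t < 32 must hold, we get t ≥ 17 or t < 45.

t ≥ 17 or t < 45.


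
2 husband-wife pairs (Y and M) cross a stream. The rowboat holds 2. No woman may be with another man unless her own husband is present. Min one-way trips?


Label couples Y and M.
1. WY+WM → (far: WY,WM; near: HY,HM)
2. WY ←   (far: WM; near: HY,HM,WY)
3. HY+HM → (far: HY,HM,WM; near: WY)
4. HY ←   (far: HM,WM; near: HY,WY)  — HY returns, since WY is alone on near bank
5. HY+WY → (far: all four; near: empty)
Every state respects the constraint.
Minimum trips = 5

5


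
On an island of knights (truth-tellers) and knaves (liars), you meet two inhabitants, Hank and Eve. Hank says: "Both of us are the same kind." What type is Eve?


Hank says: "Both of us are the same kind."
Case 1: Hank is a Knight (truth-teller)
  Statement is true → they ARE the same → Eve is also a Knight
Case 2: Hank is a Knave (liar)
  Statement is false → they are NOT the same → Eve is a Knight
In both cases, Eve is a Knight.

Knight


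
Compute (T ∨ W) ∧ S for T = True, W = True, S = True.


T = True, W = True, S = True
Step 1: T ∨ W = True OR True = True
Step 2: True ∧ S = True AND True = True
OR is true when at least one operand is true; AND requires both.

True


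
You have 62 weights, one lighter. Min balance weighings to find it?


Each weighing has 3 outcomes (left heavy / balance / right heavy), so k weighings distinguish at most 3^k cases; splitting into three near-equal groups achieves this.
Need 3^k ≥ 62: 3^3 = 27 < 62 ≤ 3^4 = 81
k = ⌈log₃(62)⌉ = 4

4


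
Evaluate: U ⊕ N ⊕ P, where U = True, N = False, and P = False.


U = True, N = False, P = False
Step 1: U ⊕ N = True XOR False = True
Step 2: True ⊕ P = True XOR False = True
XOR is true when an odd number of operands are true.

True


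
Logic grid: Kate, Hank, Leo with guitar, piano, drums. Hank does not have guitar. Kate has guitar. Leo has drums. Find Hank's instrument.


From clues:
  Leo → drums
  Kate → guitar
By elimination, Hank gets the remaining.

piano


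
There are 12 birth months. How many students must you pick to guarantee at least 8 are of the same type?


Pigeonhole: to guarantee k in one of n categories, need (k-1)×n + 1.
k = 8, n = 12
Minimum = (8-1) × 12 + 1 = 7 × 12 + 1

85


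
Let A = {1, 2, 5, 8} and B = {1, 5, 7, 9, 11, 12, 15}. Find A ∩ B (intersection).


A = {1, 2, 5, 8}
B = {1, 5, 7, 9, 11, 12, 15}
Operation: intersection
Elements in both: 1, 5

{1, 5}


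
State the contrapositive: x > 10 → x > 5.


Original: If x > 10, then x > 5
Contrapositive: If ¬Q, then ¬P
Negate Q: not (x > 5)
Negate P: not (x > 10)

If not (x > 5), then not (x > 10).


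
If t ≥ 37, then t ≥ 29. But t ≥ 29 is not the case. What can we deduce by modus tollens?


Modus tollens: P → Q, ¬Q ⊢ ¬P
P: t ≥ 37
Q: t ≥ 29
We have P → Q and Q is false.
By modus tollens, P must be false.

It is not the case that t ≥ 37


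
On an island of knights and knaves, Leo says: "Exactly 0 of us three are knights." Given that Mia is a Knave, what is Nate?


Leo claims exactly 0 knights among Leo, Mia, Nate.
Given: Mia is a Knave.

Case 1: Leo is a Knight (tells truth)
  Then exactly 0 of the three are knights.
  Counting Leo, Mia: 1 knight(s) so far. Need -1 more → impossible.
Case 2: Leo is a Knave (lies)
  Then the count is NOT 0.
  If Nate = Knave, count = 0 = 0 → claim would be true, contradicts lie.
  If Nate = Knight, count = 1 ≠ 0 → lie confirmed ✓

Nate is a Knight.

Knight


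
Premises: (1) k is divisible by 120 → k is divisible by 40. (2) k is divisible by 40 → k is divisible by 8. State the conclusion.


Hypothetical syllogism: P → Q, Q → R ⊢ P → R
Premise 1: k is divisible by 120 → k is divisible by 40
Premise 2: k is divisible by 40 → k is divisible by 8
Chain the implications: the middle term (k is divisible by 40) links the two.
Conclusion: If k is divisible by 120, then k is divisible by 8.

If k is divisible by 120, then k is divisible by 8.


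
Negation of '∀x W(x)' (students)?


Original: ∀x W(x)
Rule: ¬∀→∃, ¬∃→∀, negate predicate.
Negation: ∃x ¬W(x)

∃x ¬W(x)


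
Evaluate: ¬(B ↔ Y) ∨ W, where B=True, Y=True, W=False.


B = True, Y = True, W = False
Expression: ¬(B ↔ Y) ∨ W
Step 1: B ↔ Y = (True iff True) = True
Step 2: ¬(B ↔ Y) = NOT True = False
Step 3: (False) ∨ W = False OR False = False

False


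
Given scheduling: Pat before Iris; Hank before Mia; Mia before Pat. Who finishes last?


Constraints: Pat before Iris; Hank before Mia; Mia before Pat
The last task can have nothing scheduled after it, so it must never appear on the left of a 'before'.
Tasks appearing before some other task: Pat, Hank, Mia.
The only task not in that list is Iris → it is last.

Iris


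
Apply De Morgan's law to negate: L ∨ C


De Morgan's law: ¬(P ∨ Q) ≡ ¬P ∧ ¬Q
¬(L ∨ C) = ¬L ∧ ¬C

¬L ∧ ¬C


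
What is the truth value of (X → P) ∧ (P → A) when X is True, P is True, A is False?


X = True, P = True, A = False
Step 1: X → P is false only when X=True and P=False. Result: True
Step 2: P → A is false only when P=True and A=False. Result: False
Step 3: True ∧ False = False

False


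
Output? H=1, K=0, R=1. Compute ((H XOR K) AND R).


H XOR K = 1^0 = 1
1 AND 1 = 1

1


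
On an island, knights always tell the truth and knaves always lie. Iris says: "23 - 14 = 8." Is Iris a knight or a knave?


Statement: "23 - 14 = 8."
Actual: 23 - 14 = 9
Claimed: 8
Statement is FALSE → Iris lies → Knave

Knave


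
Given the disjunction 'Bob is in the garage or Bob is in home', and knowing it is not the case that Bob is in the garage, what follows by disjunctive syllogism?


Disjunctive syllogism: P ∨ Q, ¬P ⊢ Q
Disjunction: Bob is in the garage ∨ Bob is in home
We know it is not the case that Bob is in the garage.
By disjunctive syllogism, the other disjunct must be true.

Bob is in home


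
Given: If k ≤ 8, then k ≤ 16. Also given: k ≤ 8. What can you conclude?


Modus ponens: P → Q, P ⊢ Q
P: k ≤ 8
Q: k ≤ 16
We have P → Q and P is true.
By modus ponens, Q must be true.

k ≤ 16


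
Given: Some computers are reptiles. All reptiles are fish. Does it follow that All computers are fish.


Premise 1: Some computers are reptiles.
Premise 2: All reptiles are fish.
Conclusion: All computers are fish.
Fallacy: illicit minor. The minor term (computers) is distributed in the conclusion ('All computers ...') but undistributed in its premise ('Some computers are reptiles' doesn't cover all computers).
Only 'Some computers are fish' follows, not 'All'.

Invalid


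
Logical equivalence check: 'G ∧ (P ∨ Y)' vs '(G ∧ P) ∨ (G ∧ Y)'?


Expression 1: G ∧ (P ∨ Y)
Expression 2: (G ∧ P) ∨ (G ∧ Y)
Truth table (G P Y | Expr1 Expr2):
  T T T |   T     T
  T T F |   T     T
  T F T |   T     T
  T F F |   F     F
  F T T |   F     F
  F T F |   F     F
  F F T |   F     F
  F F F |   F     F
All 8 rows agree, so the expressions are logically equivalent.

Yes


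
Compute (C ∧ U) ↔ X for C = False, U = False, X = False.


C = False, U = False, X = False
Step 1: C ∧ U = False AND False = False
Step 2: (False) ↔ X: true when both sides have same truth value.
Result: False ↔ False = True

True


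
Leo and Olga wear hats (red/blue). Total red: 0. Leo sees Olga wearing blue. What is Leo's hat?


Total red = 0, Olga = blue
Red accounted for: 0
Remaining for Leo: 0
Leo's hat is blue.

blue


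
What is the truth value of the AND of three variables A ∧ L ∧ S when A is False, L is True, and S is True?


A = False, L = True, S = True
Step 1: A ∧ L = False AND True = False
Step 2: (False) ∧ S = (False) AND True = False
AND is true only when ALL operands are true.

False


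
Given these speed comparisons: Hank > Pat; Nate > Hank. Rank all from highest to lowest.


Constraints: Hank > Pat; Nate > Hank
Method: at each step, the next-highest is the one remaining person who never appears on the smaller side of a constraint between remaining people.
  Step 1: remaining {Pat, Hank, Nate}; on the smaller side: {Pat, Hank} → Nate is next (Nate > Hank).
  Step 2: remaining {Pat, Hank}; on the smaller side: {Pat} → Hank is next (Hank > Pat).
  Step 3: only Pat remains → lowest.
Final ranking (highest to lowest):

Nate > Hank > Pat


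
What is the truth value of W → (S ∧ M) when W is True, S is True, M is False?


W = True, S = True, M = False
Step 1: S ∧ M = True AND False = False
Step 2: W → (False): false only when W=True and consequent=False.
Result: False

False


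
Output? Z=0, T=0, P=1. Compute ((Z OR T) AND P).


Z OR T = 0|0 = 0
0 AND 1 = 0

0


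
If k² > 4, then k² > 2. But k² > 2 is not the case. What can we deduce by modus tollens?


Modus tollens: P → Q, ¬Q ⊢ ¬P
P: k² > 4
Q: k² > 2
We have P → Q and Q is false.
By modus tollens, P must be false.

It is not the case that k² > 4


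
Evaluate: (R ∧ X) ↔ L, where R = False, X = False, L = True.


R = False, X = False, L = True
Step 1: R ∧ X = False AND False = False
Step 2: (False) ↔ L: true when both sides have same truth value.
Result: False ↔ True = False

False


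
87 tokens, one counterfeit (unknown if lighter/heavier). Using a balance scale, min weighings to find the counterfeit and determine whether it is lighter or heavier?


Let n = 87. 174 possibilities (n tokens × lighter/heavier); each weighing has 3 outcomes.
Bound for k weighings: say the first weighing puts j tokens on each pan. If it tips, the 2j weighed tokens remain suspects (each with a known direction) and k-1 weighings give 3^(k-1) outcomes; 3^(k-1) is odd, so 2j ≤ 3^(k-1) - 1. If it balances, the n - 2j unweighed tokens remain with direction unknown: 2(n - 2j) ≤ 3^(k-1) - 1 by the same parity argument. Adding, n ≤ (3^(k-1) - 1) + (3^(k-1) - 1)/2 = (3^k - 3)/2, and the classical three-group strategy achieves this (3 tokens in 2 weighings, 12 in 3, 39 in 4, 120 in 5).
So we need the smallest k with (3^k - 3)/2 ≥ 87.
k = 4: (3^4 - 3)/2 = 39 < 87 ✗
k = 5: (3^5 - 3)/2 = 120 ≥ 87 ✓

5


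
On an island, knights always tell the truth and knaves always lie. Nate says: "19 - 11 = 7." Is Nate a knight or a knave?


Statement: "19 - 11 = 7."
Actual: 19 - 11 = 8
Claimed: 7
Statement is FALSE → Nate lies → Knave

Knave


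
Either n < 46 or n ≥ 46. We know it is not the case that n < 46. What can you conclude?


Disjunctive syllogism: P ∨ Q, ¬P ⊢ Q
Disjunction: n < 46 ∨ n ≥ 46
We know it is not the case that n < 46.
By disjunctive syllogism, the other disjunct must be true.

n ≥ 46


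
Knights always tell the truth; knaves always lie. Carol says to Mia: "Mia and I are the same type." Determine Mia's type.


Carol says: "Mia and I are the same type."
Case 1: Carol is a Knight (truth-teller)
  Statement is true → they ARE the same → Mia is also a Knight
Case 2: Carol is a Knave (liar)
  Statement is false → they are NOT the same → Mia is a Knight
In both cases, Mia is a Knight.

Knight


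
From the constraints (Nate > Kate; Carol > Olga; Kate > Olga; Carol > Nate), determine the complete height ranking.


Constraints: Nate > Kate; Carol > Olga; Kate > Olga; Carol > Nate
Method: at each step, the next-highest is the one remaining person who never appears on the smaller side of a constraint between remaining people.
  Step 1: remaining {Olga, Nate, Kate, Carol}; on the smaller side: {Olga, Nate, Kate} → Carol is next (Carol > Olga; Carol > Nate).
  Step 2: remaining {Olga, Nate, Kate}; on the smaller side: {Olga, Kate} → Nate is next (Nate > Kate).
  Step 3: remaining {Olga, Kate}; on the smaller side: {Olga} → Kate is next (Kate > Olga).
  Step 4: only Olga remains → lowest.
Final ranking (highest to lowest):

Carol > Nate > Kate > Olga


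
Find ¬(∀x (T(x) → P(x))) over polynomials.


Original: ∀x (T(x) → P(x))
Rule: ¬∀→∃, ¬∃→∀, negate predicate.
Negation: ∃x (T(x) ∧ ¬P(x))

∃x (T(x) ∧ ¬P(x))


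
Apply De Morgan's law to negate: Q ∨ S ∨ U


De Morgan's law: ¬(P ∨ Q ∨ R) ≡ ¬P ∧ ¬Q ∧ ¬R
¬(Q ∨ S ∨ U) = ¬Q ∧ ¬S ∧ ¬U

¬Q ∧ ¬S ∧ ¬U


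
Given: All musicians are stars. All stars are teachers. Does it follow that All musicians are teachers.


Premise 1: All musicians are stars.
Premise 2: All stars are teachers.
Conclusion: All musicians are teachers.
Barbara syllogism (AAA-1): All A are B, All B are C → All A are C.
Middle term (stars) distributed in premise 2.

Valid


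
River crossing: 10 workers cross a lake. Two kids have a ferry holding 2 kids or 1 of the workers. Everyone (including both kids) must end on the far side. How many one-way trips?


Per crossing of one of the workers: kids→, one←, one of the workers→, one← = 4 trips
10 × 4 = 40, + 1 final kids→ = 41
Minimum trips = 41

41


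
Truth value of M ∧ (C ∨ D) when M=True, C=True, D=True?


M = True, C = True, D = True
Expression: M ∧ (C ∨ D)
Step 1: C ∨ D = True OR True = True
Step 2: M ∧ (True) = True AND True = True

True


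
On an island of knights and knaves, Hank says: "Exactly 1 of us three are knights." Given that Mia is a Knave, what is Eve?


Hank claims exactly 1 knights among Hank, Mia, Eve.
Given: Mia is a Knave.

Case 1: Hank is a Knight (tells truth)
  Then exactly 1 of the three are knights.
  Counting Hank, Mia: 1 knight(s) so far. Need 0 more → Eve = Knave.
Case 2: Hank is a Knave (lies)
  Then the count is NOT 1.
  If Eve = Knight, count = 1 = 1 → claim would be true, contradicts lie.
  If Eve = Knave, count = 0 ≠ 1 → lie confirmed ✓

Eve is a Knave.

Knave


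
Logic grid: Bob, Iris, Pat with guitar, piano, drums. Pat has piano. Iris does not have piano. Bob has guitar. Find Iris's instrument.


From clues:
  Pat → piano
  Bob → guitar
By elimination, Iris gets the remaining.

drums


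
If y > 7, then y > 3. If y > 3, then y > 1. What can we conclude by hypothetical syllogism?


Hypothetical syllogism: P → Q, Q → R ⊢ P → R
Premise 1: y > 7 → y > 3
Premise 2: y > 3 → y > 1
Chain the implications: the middle term (y > 3) links the two.
Conclusion: If y > 7, then y > 1.

If y > 7, then y > 1.


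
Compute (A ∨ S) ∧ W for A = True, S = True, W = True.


A = True, S = True, W = True
Step 1: A ∨ S = True OR True = True
Step 2: True ∧ W = True AND True = True
OR is true when at least one operand is true; AND requires both.

True


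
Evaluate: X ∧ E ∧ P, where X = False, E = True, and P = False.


X = False, E = True, P = False
Step 1: X ∧ E = False AND True = False
Step 2: (False) ∧ P = (False) AND False = False
AND is true only when ALL operands are true.

False


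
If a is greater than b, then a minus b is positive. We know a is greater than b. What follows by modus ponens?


Modus ponens: P → Q, P ⊢ Q
P: a is greater than b
Q: a minus b is positive
We have P → Q and P is true.
By modus ponens, Q must be true.

a minus b is positive


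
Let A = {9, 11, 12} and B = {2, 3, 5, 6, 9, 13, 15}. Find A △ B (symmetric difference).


A = {9, 11, 12}
B = {2, 3, 5, 6, 9, 13, 15}
Operation: symmetric difference
In A only: [11, 12], in B only: [2, 3, 5, 6, 13, 15]

{2, 3, 5, 6, 11, 12, 13, 15}


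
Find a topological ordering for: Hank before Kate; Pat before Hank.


Constraints: Hank before Kate; Pat before Hank
Method: repeatedly schedule the remaining task that has no remaining task required before it.
  Step 1: remaining {Kate, Hank, Pat}; every task except Pat still has a predecessor pending → schedule Pat.
  Step 2: remaining {Kate, Hank}; every task except Hank still has a predecessor pending → schedule Hank.
  Step 3: only Kate remains → schedule Kate.
Resulting order:

Pat → Hank → Kate


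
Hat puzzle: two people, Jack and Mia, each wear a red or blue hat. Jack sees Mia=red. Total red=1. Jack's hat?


Total red = 1, Mia = red
Red accounted for: 1
Remaining for Jack: 0
Jack's hat is blue.

blue


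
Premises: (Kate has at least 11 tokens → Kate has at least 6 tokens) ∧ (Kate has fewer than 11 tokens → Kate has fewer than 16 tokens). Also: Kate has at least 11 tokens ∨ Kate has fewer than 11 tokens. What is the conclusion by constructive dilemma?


Constructive dilemma: (P → Q) ∧ (R → S), P ∨ R ⊢ Q ∨ S
Premise 1: Kate has at least 11 tokens → Kate has at least 6 tokens
Premise 2: Kate has fewer than 11 tokens → Kate has fewer than 16 tokens
Premise 3: Kate has at least 11 tokens ∨ Kate has fewer than 11 tokens
Case 1: Assuming Kate has at least 11 tokens, then by Premise 1, Kate has at least 6 tokens.
Case 2: Assuming Kate has fewer than 11 tokens, then by Premise 2, Kate has fewer than 16 tokens.
Since one of Kate has at least 11 tokens or Kate has fewer than 11 tokens must hold, we get Kate has at least 6 tokens or Kate has fewer than 16 tokens.

Kate has at least 6 tokens or Kate has fewer than 16 tokens.


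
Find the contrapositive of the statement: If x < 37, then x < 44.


Original: If x < 37, then x < 44
Contrapositive: If ¬Q, then ¬P
Negate Q: not (x < 44)
Negate P: not (x < 37)

If not (x < 44), then not (x < 37).


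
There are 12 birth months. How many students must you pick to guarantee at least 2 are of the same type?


Pigeonhole: to guarantee k in one of n categories, need (k-1)×n + 1.
k = 2, n = 12
Minimum = (2-1) × 12 + 1 = 1 × 12 + 1

13


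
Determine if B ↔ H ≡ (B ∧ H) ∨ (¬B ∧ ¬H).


Expression 1: B ↔ H
Expression 2: (B ∧ H) ∨ (¬B ∧ ¬H)
Truth table (B H | Expr1 Expr2):
  T T |   T     T
  T F |   F     F
  F T |   F     F
  F F |   T     T
All 4 rows agree, so the expressions are logically equivalent.

Yes


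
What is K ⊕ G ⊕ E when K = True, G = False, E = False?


K = True, G = False, E = False
Step 1: K ⊕ G = True XOR False = True
Step 2: True ⊕ E = True XOR False = True
XOR is true when an odd number of operands are true.

True


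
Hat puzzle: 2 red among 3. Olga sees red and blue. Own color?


Total red = 2, seen red = 1
Own red = 2 - 1 = 1
Olga's hat is red.

red


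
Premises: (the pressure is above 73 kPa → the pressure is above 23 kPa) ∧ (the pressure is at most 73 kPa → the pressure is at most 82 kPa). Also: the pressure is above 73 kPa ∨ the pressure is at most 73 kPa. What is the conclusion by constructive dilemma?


Constructive dilemma: (P → Q) ∧ (R → S), P ∨ R ⊢ Q ∨ S
Premise 1: the pressure is above 73 kPa → the pressure is above 23 kPa
Premise 2: the pressure is at most 73 kPa → the pressure is at most 82 kPa
Premise 3: the pressure is above 73 kPa ∨ the pressure is at most 73 kPa
Case 1: Assuming the pressure is above 73 kPa, then by Premise 1, the pressure is above 23 kPa.
Case 2: Assuming the pressure is at most 73 kPa, then by Premise 2, the pressure is at most 82 kPa.
Since one of the pressure is above 73 kPa or the pressure is at most 73 kPa must hold, we get the pressure is above 23 kPa or the pressure is at most 82 kPa.

The pressure is above 23 kPa or the pressure is at most 82 kPa.


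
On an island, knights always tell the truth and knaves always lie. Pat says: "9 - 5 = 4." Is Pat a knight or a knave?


Statement: "9 - 5 = 4."
Actual: 9 - 5 = 4
Claimed: 4
Statement is TRUE → Pat tells the truth → Knight

Knight


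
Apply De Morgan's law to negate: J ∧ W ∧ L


De Morgan's law: ¬(P ∧ Q ∧ R) ≡ ¬P ∨ ¬Q ∨ ¬R
¬(J ∧ W ∧ L) = ¬J ∨ ¬W ∨ ¬L

¬J ∨ ¬W ∨ ¬L


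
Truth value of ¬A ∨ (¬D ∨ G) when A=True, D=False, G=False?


A = True, D = False, G = False
Expression: ¬A ∨ (¬D ∨ G)
Step 1: ¬D = NOT False = True
Step 2: ¬D ∨ G = True OR False = True
Step 3: ¬A = NOT True = False
Step 4: (False) ∨ (True) = False OR True = True

True


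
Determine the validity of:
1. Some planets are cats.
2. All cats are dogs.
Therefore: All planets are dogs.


Premise 1: Some planets are cats.
Premise 2: All cats are dogs.
Conclusion: All planets are dogs.
Fallacy: illicit minor. The minor term (planets) is distributed in the conclusion ('All planets ...') but undistributed in its premise ('Some planets are cats' doesn't cover all planets).
Only 'Some planets are dogs' follows, not 'All'.

Invalid


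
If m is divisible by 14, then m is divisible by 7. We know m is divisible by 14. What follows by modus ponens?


Modus ponens: P → Q, P ⊢ Q
P: m is divisible by 14
Q: m is divisible by 7
We have P → Q and P is true.
By modus ponens, Q must be true.

m is divisible by 7


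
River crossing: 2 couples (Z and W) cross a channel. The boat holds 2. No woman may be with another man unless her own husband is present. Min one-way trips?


Label couples Z and W.
1. WZ+WW → (far: WZ,WW; near: HZ,HW)
2. WZ ←   (far: WW; near: HZ,HW,WZ)
3. HZ+HW → (far: HZ,HW,WW; near: WZ)
4. HZ ←   (far: HW,WW; near: HZ,WZ)  — HZ returns, since WZ is alone on near bank
5. HZ+WZ → (far: all four; near: empty)
Every state respects the constraint.
Minimum trips = 5

5


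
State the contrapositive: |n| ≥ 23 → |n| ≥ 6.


Original: If |n| ≥ 23, then |n| ≥ 6
Contrapositive: If ¬Q, then ¬P
Negate Q: not (|n| ≥ 6)
Negate P: not (|n| ≥ 23)

If not (|n| ≥ 6), then not (|n| ≥ 23).


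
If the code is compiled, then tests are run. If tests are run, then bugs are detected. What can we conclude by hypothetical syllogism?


Hypothetical syllogism: P → Q, Q → R ⊢ P → R
Premise 1: the code is compiled → tests are run
Premise 2: tests are run → bugs are detected
Chain the implications: the middle term (tests are run) links the two.
Conclusion: If the code is compiled, then bugs are detected.

If the code is compiled, then bugs are detected.


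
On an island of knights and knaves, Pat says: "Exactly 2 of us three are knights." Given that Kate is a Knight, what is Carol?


Pat claims exactly 2 knights among Pat, Kate, Carol.
Given: Kate is a Knight.

Case 1: Pat is a Knight (tells truth)
  Then exactly 2 of the three are knights.
  Counting Pat, Kate: 2 knight(s) so far. Need 0 more → Carol = Knave.
Case 2: Pat is a Knave (lies)
  Then the count is NOT 2.
  If Carol = Knight, count = 2 = 2 → claim would be true, contradicts lie.
  If Carol = Knave, count = 1 ≠ 2 → lie confirmed ✓

Carol is a Knave.

Knave


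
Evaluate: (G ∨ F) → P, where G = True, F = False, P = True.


G = True, F = False, P = True
Step 1: G ∨ F = True OR False = True
Step 2: (True) → P: false only when antecedent=True and P=False.
Result: True

True


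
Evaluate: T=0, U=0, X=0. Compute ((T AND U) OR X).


T AND U = 0&0 = 0
0 OR 0 = 0

0


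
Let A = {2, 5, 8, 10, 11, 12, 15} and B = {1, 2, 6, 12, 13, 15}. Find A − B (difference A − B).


A = {2, 5, 8, 10, 11, 12, 15}
B = {1, 2, 6, 12, 13, 15}
Operation: difference A − B
In A but not B: 5, 8, 10, 11

{5, 8, 10, 11}


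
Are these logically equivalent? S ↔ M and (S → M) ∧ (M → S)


Expression 1: S ↔ M
Expression 2: (S → M) ∧ (M → S)
Truth table (S M | Expr1 Expr2):
  T T |   T     T
  T F |   F     F
  F T |   F     F
  F F |   T     T
All 4 rows agree, so the expressions are logically equivalent.

Yes


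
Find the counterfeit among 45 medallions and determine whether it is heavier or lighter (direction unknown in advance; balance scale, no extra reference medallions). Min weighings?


Let n = 45. 90 possibilities (n medallions × lighter/heavier); each weighing has 3 outcomes.
Bound for k weighings: say the first weighing puts j medallions on each pan. If it tips, the 2j weighed medallions remain suspects (each with a known direction) and k-1 weighings give 3^(k-1) outcomes; 3^(k-1) is odd, so 2j ≤ 3^(k-1) - 1. If it balances, the n - 2j unweighed medallions remain with direction unknown: 2(n - 2j) ≤ 3^(k-1) - 1 by the same parity argument. Adding, n ≤ (3^(k-1) - 1) + (3^(k-1) - 1)/2 = (3^k - 3)/2, and the classical three-group strategy achieves this (3 medallions in 2 weighings, 12 in 3, 39 in 4, 120 in 5).
So we need the smallest k with (3^k - 3)/2 ≥ 45.
k = 4: (3^4 - 3)/2 = 39 < 45 ✗
k = 5: (3^5 - 3)/2 = 120 ≥ 45 ✓

5


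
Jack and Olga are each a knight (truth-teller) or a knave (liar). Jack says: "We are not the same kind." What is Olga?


Jack says: "We are not the same kind."
Case 1: Jack is a Knight (truth-teller)
  Statement is true → they ARE different → Olga is a Knave
Case 2: Jack is a Knave (liar)
  Statement is false → they are NOT different → Olga is a Knave
In both cases, Olga is a Knave.

Knave


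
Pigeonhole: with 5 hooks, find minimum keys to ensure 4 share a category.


Pigeonhole: to guarantee k in one of n categories, need (k-1)×n + 1.
k = 4, n = 5
Minimum = (4-1) × 5 + 1 = 3 × 5 + 1

16


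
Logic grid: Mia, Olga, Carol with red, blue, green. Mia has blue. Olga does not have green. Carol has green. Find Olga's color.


From clues:
  Carol → green
  Mia → blue
By elimination, Olga gets the remaining.

red


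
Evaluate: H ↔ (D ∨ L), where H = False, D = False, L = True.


H = False, D = False, L = True
Step 1: D ∨ L = False OR True = True
Step 2: H ↔ (True): true when both sides have same truth value.
Result: False ↔ True = False

False


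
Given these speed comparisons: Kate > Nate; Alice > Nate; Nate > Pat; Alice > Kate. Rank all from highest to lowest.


Constraints: Kate > Nate; Alice > Nate; Nate > Pat; Alice > Kate
Method: at each step, the next-highest is the one remaining person who never appears on the smaller side of a constraint between remaining people.
  Step 1: remaining {Alice, Pat, Kate, Nate}; on the smaller side: {Pat, Kate, Nate} → Alice is next (Alice > Nate; Alice > Kate).
  Step 2: remaining {Pat, Kate, Nate}; on the smaller side: {Pat, Nate} → Kate is next (Kate > Nate).
  Step 3: remaining {Pat, Nate}; on the smaller side: {Pat} → Nate is next (Nate > Pat).
  Step 4: only Pat remains → lowest.
Final ranking (highest to lowest):

Alice > Kate > Nate > Pat


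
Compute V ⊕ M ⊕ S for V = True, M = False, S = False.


V = True, M = False, S = False
Step 1: V ⊕ M = True XOR False = True
Step 2: True ⊕ S = True XOR False = True
XOR is true when an odd number of operands are true.

True


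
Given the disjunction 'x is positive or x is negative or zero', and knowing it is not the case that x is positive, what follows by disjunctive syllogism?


Disjunctive syllogism: P ∨ Q, ¬P ⊢ Q
Disjunction: x is positive ∨ x is negative or zero
We know it is not the case that x is positive.
By disjunctive syllogism, the other disjunct must be true.

x is negative or zero


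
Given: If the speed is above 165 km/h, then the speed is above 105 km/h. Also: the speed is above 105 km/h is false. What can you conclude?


Modus tollens: P → Q, ¬Q ⊢ ¬P
P: the speed is above 165 km/h
Q: the speed is above 105 km/h
We have P → Q and Q is false.
By modus tollens, P must be false.

It is not the case that the speed is above 165 km/h


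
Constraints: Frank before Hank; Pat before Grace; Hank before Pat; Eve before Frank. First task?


Constraints: Frank before Hank; Pat before Grace; Hank before Pat; Eve before Frank
The first task can have nothing scheduled before it, so it must never appear on the right of a 'before'.
Tasks appearing after some 'before': Hank, Grace, Pat, Frank.
The only task not in that list is Eve → it is first.

Eve


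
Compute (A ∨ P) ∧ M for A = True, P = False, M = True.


A = True, P = False, M = True
Step 1: A ∨ P = True OR False = True
Step 2: True ∧ M = True AND True = True
OR is true when at least one operand is true; AND requires both.

True


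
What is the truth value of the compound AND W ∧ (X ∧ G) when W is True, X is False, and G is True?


W = True, X = False, G = True
Step 1: X ∧ G = False AND True = False
Step 2: W ∧ False = True AND False = False
AND is true only when ALL operands are true.

False


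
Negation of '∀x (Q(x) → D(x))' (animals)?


Original: ∀x (Q(x) → D(x))
Rule: ¬∀→∃, ¬∃→∀, negate predicate.
Negation: ∃x (Q(x) ∧ ¬D(x))

∃x (Q(x) ∧ ¬D(x))


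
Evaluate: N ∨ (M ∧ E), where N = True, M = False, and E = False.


N = True, M = False, E = False
Step 1: M ∧ E = False AND False = False
Step 2: N ∨ False = True OR False = True
AND evaluated first (higher precedence); then OR applied.

True


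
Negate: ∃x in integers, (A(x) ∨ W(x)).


Original: ∃x (A(x) ∨ W(x))
Rule: ¬∀→∃, ¬∃→∀, negate predicate.
Negation: ∀x (¬A(x) ∧ ¬W(x))

∀x (¬A(x) ∧ ¬W(x))


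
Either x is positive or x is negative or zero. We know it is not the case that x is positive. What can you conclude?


Disjunctive syllogism: P ∨ Q, ¬P ⊢ Q
Disjunction: x is positive ∨ x is negative or zero
We know it is not the case that x is positive.
By disjunctive syllogism, the other disjunct must be true.

x is negative or zero


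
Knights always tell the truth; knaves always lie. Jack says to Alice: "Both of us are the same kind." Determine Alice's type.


Jack says: "Both of us are the same kind."
Case 1: Jack is a Knight (truth-teller)
  Statement is true → they ARE the same → Alice is also a Knight
Case 2: Jack is a Knave (liar)
  Statement is false → they are NOT the same → Alice is a Knight
In both cases, Alice is a Knight.

Knight


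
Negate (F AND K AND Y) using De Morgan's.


De Morgan's law: ¬(P ∧ Q ∧ R) ≡ ¬P ∨ ¬Q ∨ ¬R
¬(F ∧ K ∧ Y) = ¬F ∨ ¬K ∨ ¬Y

¬F ∨ ¬K ∨ ¬Y


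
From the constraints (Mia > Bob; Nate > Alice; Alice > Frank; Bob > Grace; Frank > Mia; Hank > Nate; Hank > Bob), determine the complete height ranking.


Constraints: Mia > Bob; Nate > Alice; Alice > Frank; Bob > Grace; Frank > Mia; Hank > Nate; Hank > Bob
Method: at each step, the next-highest is the one remaining person who never appears on the smaller side of a constraint between remaining people.
  Step 1: remaining {Grace, Mia, Bob, Nate, Frank, Hank, Alice}; on the smaller side: {Grace, Mia, Bob, Nate, Frank, Alice} → Hank is next (Hank > Nate; Hank > Bob).
  Step 2: remaining {Grace, Mia, Bob, Nate, Frank, Alice}; on the smaller side: {Grace, Mia, Bob, Frank, Alice} → Nate is next (Nate > Alice).
  Step 3: remaining {Grace, Mia, Bob, Frank, Alice}; on the smaller side: {Grace, Mia, Bob, Frank} → Alice is next (Alice > Frank).
  Step 4: remaining {Grace, Mia, Bob, Frank}; on the smaller side: {Grace, Mia, Bob} → Frank is next (Frank > Mia).
  Step 5: remaining {Grace, Mia, Bob}; on the smaller side: {Grace, Bob} → Mia is next (Mia > Bob).
  Step 6: remaining {Grace, Bob}; on the smaller side: {Grace} → Bob is next (Bob > Grace).
  Step 7: only Grace remains → lowest.
Final ranking (highest to lowest):

Hank > Nate > Alice > Frank > Mia > Bob > Grace


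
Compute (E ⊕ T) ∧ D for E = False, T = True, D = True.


E = False, T = True, D = True
Step 1: E ⊕ T = False XOR True = True
Step 2: True ∧ D = True AND True = True
XOR true when exactly one of E,T is true; then AND with D.

True


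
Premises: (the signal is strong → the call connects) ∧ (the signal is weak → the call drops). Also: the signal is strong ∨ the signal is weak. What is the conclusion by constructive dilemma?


Constructive dilemma: (P → Q) ∧ (R → S), P ∨ R ⊢ Q ∨ S
Premise 1: the signal is strong → the call connects
Premise 2: the signal is weak → the call drops
Premise 3: the signal is strong ∨ the signal is weak
Case 1: Assuming the signal is strong, then by Premise 1, the call connects.
Case 2: Assuming the signal is weak, then by Premise 2, the call drops.
Since one of the signal is strong or the signal is weak must hold, we get the call connects or the call drops.

The call connects or the call drops.


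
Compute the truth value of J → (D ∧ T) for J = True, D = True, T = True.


J = True, D = True, T = True
Step 1: D ∧ T = True AND True = True
Step 2: J → (True): false only when J=True and consequent=False.
Result: True

True


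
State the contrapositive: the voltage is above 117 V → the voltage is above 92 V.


Original: If the voltage is above 117 V, then the voltage is above 92 V
Contrapositive: If ¬Q, then ¬P
Negate Q: not (the voltage is above 92 V)
Negate P: not (the voltage is above 117 V)

If not (the voltage is above 92 V), then not (the voltage is above 117 V).


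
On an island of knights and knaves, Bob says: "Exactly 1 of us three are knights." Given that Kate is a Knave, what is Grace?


Bob claims exactly 1 knights among Bob, Kate, Grace.
Given: Kate is a Knave.

Case 1: Bob is a Knight (tells truth)
  Then exactly 1 of the three are knights.
  Counting Bob, Kate: 1 knight(s) so far. Need 0 more → Grace = Knave.
Case 2: Bob is a Knave (lies)
  Then the count is NOT 1.
  If Grace = Knight, count = 1 = 1 → claim would be true, contradicts lie.
  If Grace = Knave, count = 0 ≠ 1 → lie confirmed ✓

Grace is a Knave.

Knave


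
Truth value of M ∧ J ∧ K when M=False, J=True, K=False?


M = False, J = True, K = False
Expression: M ∧ J ∧ K
Step 1: M ∧ J = False AND True = False
Step 2: (False) ∧ K = False AND False = False

False


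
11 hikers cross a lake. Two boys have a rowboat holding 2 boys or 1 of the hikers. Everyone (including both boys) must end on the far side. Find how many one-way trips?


Per crossing of one of the hikers: boys→, one←, one of the hikers→, one← = 4 trips
11 × 4 = 44, + 1 final boys→ = 45
Minimum trips = 45

45


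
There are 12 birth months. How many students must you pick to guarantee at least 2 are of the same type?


Pigeonhole: to guarantee k in one of n categories, need (k-1)×n + 1.
k = 2, n = 12
Minimum = (2-1) × 12 + 1 = 1 × 12 + 1

13


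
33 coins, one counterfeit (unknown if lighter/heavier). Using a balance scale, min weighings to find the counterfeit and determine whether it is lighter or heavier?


Let n = 33. 66 possibilities (n coins × lighter/heavier); each weighing has 3 outcomes.
Bound for k weighings: say the first weighing puts j coins on each pan. If it tips, the 2j weighed coins remain suspects (each with a known direction) and k-1 weighings give 3^(k-1) outcomes; 3^(k-1) is odd, so 2j ≤ 3^(k-1) - 1. If it balances, the n - 2j unweighed coins remain with direction unknown: 2(n - 2j) ≤ 3^(k-1) - 1 by the same parity argument. Adding, n ≤ (3^(k-1) - 1) + (3^(k-1) - 1)/2 = (3^k - 3)/2, and the classical three-group strategy achieves this (3 coins in 2 weighings, 12 in 3, 39 in 4, 120 in 5).
So we need the smallest k with (3^k - 3)/2 ≥ 33.
k = 3: (3^3 - 3)/2 = 12 < 33 ✗
k = 4: (3^4 - 3)/2 = 39 ≥ 33 ✓

4


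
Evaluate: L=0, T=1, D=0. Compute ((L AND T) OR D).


L AND T = 0&1 = 0
0 OR 0 = 0

0


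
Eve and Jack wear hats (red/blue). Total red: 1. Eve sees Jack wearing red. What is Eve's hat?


Total red = 1, Jack = red
Red accounted for: 1
Remaining for Eve: 0
Eve's hat is blue.

blue


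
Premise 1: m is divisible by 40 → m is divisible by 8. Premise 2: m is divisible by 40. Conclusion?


Modus ponens: P → Q, P ⊢ Q
P: m is divisible by 40
Q: m is divisible by 8
We have P → Q and P is true.
By modus ponens, Q must be true.

m is divisible by 8


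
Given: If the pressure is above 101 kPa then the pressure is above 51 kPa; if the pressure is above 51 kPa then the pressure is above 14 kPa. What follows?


Hypothetical syllogism: P → Q, Q → R ⊢ P → R
Premise 1: the pressure is above 101 kPa → the pressure is above 51 kPa
Premise 2: the pressure is above 51 kPa → the pressure is above 14 kPa
Chain the implications: the middle term (the pressure is above 51 kPa) links the two.
Conclusion: If the pressure is above 101 kPa, then the pressure is above 14 kPa.

If the pressure is above 101 kPa, then the pressure is above 14 kPa.


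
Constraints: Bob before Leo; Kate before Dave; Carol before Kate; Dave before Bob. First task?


Constraints: Bob before Leo; Kate before Dave; Carol before Kate; Dave before Bob
The first task can have nothing scheduled before it, so it must never appear on the right of a 'before'.
Tasks appearing after some 'before': Leo, Dave, Kate, Bob.
The only task not in that list is Carol → it is first.

Carol


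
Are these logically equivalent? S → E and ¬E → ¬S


Expression 1: S → E
Expression 2: ¬E → ¬S
Truth table (S E | Expr1 Expr2):
  T T |   T     T
  T F |   F     F
  F T |   T     T
  F F |   T     T
All 4 rows agree, so the expressions are logically equivalent.

Yes
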